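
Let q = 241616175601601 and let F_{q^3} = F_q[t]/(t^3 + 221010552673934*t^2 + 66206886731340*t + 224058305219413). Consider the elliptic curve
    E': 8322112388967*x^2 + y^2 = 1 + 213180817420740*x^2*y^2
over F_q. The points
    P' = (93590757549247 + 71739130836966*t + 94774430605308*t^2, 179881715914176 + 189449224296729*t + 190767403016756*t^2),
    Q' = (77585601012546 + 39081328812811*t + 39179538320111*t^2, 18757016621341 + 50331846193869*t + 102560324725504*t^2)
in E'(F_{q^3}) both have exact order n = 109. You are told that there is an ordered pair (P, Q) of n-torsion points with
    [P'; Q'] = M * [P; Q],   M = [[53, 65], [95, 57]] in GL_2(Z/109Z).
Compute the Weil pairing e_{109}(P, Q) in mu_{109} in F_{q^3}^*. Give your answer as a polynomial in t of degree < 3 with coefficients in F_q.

204842784494075 + 151915845052322*t + 53948182255304*t^2

The 109-Weil pairing on E[109] over F_{241616175601601} is alternating-bilinear: e_{109}(P',Q') = e_{109}(P,Q)^det(M).
So e_{109}(P,Q) = e_{109}(P',Q')^{78}, since 7*78 = 1 mod 109.
Edwards a_E,d_E -> Montgomery A=73463606909872,B=200647822043813 -> Weierstrass 93207577749922,22684952706576 via alpha=157725242769085,beta=9189367642457.
7-bit Miller (1101101) on E'/F_{241616175601601} with a'=93207577749922, b'=22684952706576: accumulate tangent/chord ratios at Q'+S and P'+S'.
Result: e(P',Q') = 3530912135884 + 160689294309857*t + 193896806887347*t^2.
Hence e(P,Q) = 204842784494075 + 151915845052322*t + 53948182255304*t^2 in F_{241616175601601^3}^*.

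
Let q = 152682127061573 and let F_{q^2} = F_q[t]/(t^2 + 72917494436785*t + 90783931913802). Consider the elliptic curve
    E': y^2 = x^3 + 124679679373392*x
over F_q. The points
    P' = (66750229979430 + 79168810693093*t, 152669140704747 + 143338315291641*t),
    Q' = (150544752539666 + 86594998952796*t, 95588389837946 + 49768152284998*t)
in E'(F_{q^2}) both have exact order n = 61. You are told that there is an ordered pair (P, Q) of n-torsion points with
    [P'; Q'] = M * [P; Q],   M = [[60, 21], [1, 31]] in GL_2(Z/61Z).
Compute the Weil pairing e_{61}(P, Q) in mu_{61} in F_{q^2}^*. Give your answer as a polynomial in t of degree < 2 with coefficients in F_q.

e_{61}(aP+bQ,cP+dQ) = e_{61}(P,Q)^(ad-bc); with (a,b,c,d)=(60,21,1,31) this gives the det-61 law.
Inverting 9 mod 61: 34. Thus e_{61}(P,Q) = e(P',Q')^{34}.
Build f_{61,P'} and f_{61,Q'} via the 6-bit ladder of 61=111101_2; evaluate at shifted divisors; quotient in F_{152682127061573^2}.
f_P(D_Q)/f_Q(D_P) = 143079647644676 + 44920176674710*t.
Thus e_{61}(P,Q) = 115404971760713 + 145693681566244*t.

115404971760713 + 145693681566244*t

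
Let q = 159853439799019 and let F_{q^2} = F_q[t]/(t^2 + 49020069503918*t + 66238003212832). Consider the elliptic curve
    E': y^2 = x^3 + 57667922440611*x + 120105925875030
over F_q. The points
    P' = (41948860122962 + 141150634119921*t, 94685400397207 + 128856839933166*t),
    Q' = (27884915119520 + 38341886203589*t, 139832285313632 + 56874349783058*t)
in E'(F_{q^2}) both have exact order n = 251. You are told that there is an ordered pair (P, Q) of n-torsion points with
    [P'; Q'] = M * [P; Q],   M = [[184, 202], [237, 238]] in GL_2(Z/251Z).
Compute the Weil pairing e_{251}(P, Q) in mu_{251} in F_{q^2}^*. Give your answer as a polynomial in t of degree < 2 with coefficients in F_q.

100055423997676 + 89480083701548*t

Alternating bilinearity on E[251] (values in mu_{251} in F_{159853439799019^2}) gives e(P',Q') = e(P,Q)^det(M).
So e_{251}(P,Q) = e_{251}(P',Q')^{19}, since 185*19 = 1 mod 251.
n = 251 = (11111011)_2 (8 bits, wt 7); accumulate f_{251,P'}(Q'+S)/f_{251,P'}(S) along the 7-step ladder.
e_{251}(P',Q') = 153682459059415 + 986953961399*t.
(153682459059415 + 986953961399*t)^{19} mod (159853439799019,f) = 100055423997676 + 89480083701548*t.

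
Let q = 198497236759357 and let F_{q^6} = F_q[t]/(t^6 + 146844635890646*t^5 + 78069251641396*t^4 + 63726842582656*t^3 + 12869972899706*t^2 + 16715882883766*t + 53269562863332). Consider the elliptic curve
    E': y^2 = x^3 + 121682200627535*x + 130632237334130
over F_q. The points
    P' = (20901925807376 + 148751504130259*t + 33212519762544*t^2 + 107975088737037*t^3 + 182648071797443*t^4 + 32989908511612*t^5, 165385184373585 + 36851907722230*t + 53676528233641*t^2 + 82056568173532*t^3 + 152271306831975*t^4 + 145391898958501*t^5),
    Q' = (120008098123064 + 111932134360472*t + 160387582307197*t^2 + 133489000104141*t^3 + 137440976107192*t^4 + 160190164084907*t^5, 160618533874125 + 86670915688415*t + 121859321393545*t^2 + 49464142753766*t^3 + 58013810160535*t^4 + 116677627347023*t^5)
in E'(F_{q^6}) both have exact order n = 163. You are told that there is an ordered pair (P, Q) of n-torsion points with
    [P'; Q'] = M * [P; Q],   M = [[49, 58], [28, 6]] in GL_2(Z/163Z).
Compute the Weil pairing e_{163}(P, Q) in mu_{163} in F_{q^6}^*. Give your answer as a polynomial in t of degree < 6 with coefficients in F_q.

191292013454445 + 191587294661455*t + 141846720731598*t^2 + 8266714139896*t^3 + 176242029362893*t^4 + 155711339905710*t^5

Under M = [[49,58],[28,6]] in GL_2(Z/163), e_{163}(P',Q') = e_{163}(P,Q)^(49*6-58*28 mod 163).
49*6 - 58*28 = -1330; reduced mod 163: det = 137, inverse 94.
Double-and-add over 10100011: 8-1 doublings, 4-1 additions; each step l_{T,T}/v_{2T} or l_{T,P'}/v at Q'+S for random S.
e_{163}(P',Q') = 144630207743959 + 110140681426254*t + 56360337108890*t^2 + 115399661985089*t^3 + 104368639424203*t^4 + 131215459948112*t^5.
Thus e_{163}(P,Q) = 191292013454445 + 191587294661455*t + 141846720731598*t^2 + 8266714139896*t^3 + 176242029362893*t^4 + 155711339905710*t^5.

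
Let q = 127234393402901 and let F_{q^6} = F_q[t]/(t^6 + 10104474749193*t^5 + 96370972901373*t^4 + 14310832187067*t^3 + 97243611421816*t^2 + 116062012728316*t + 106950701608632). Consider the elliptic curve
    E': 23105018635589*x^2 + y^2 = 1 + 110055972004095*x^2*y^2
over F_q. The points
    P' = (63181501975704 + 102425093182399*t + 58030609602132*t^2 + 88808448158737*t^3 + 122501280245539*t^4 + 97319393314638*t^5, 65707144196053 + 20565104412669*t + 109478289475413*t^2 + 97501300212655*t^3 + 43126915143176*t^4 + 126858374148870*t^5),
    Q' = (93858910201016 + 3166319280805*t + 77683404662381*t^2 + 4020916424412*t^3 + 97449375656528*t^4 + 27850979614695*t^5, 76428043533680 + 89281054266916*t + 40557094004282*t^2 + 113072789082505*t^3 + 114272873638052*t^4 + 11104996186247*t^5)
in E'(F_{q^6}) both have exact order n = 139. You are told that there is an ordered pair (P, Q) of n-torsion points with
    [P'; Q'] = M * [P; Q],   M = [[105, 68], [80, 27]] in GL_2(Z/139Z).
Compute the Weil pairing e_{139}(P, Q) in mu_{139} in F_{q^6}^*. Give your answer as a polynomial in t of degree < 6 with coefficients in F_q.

e_{139}(aP+bQ,cP+dQ) = e_{139}(P,Q)^(ad-bc); with (a,b,c,d)=(105,68,80,27) this gives the det-139 law.
Hence e(P,Q) = e(P',Q')^{112} where 112 = 36^{-1} mod 139.
Edwards->Montgomery: u=(1+y)/(1-y), v=u/x -> 17013456097717v^2=u^3+109446751736283u^2+u; then x_W=41879458359324u+64604962907581: y^2=x^3+74248424251860*x+124152115106331.
Double-and-add over 10001011: 8-1 doublings, 4-1 additions; each step l_{T,T}/v_{2T} or l_{T,P'}/v at Q'+S for random S.
f_P(D_Q)/f_Q(D_P) = 73703862201270 + 97174890272779*t + 53674017218335*t^2 + 56402822674993*t^3 + 79559573822463*t^4 + 106917839489525*t^5.
e_{139}(P,Q) = (73703862201270 + 97174890272779*t + 53674017218335*t^2 + 56402822674993*t^3 + 79559573822463*t^4 + 106917839489525*t^5)^{112} = 23911458016945 + 126424510345405*t + 104492963872228*t^2 + 105979734493607*t^3 + 117200835413466*t^4 + 21439703837189*t^5.

23911458016945 + 126424510345405*t + 104492963872228*t^2 + 105979734493607*t^3 + 117200835413466*t^4 + 21439703837189*t^5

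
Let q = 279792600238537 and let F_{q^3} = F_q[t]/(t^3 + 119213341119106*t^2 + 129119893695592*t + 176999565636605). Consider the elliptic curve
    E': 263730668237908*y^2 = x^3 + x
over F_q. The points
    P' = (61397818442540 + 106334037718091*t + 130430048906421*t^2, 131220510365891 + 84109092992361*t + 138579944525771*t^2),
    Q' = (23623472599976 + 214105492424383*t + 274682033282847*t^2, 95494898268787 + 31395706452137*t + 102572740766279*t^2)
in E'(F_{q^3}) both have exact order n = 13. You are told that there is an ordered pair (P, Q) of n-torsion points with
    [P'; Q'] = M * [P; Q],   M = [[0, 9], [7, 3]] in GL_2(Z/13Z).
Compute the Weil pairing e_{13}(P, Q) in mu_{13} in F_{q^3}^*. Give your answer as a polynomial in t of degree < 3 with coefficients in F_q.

Alternating bilinearity on E[13] (values in mu_{13} in F_{279792600238537^3}) gives e(P',Q') = e(P,Q)^det(M).
Hence e(P,Q) = e(P',Q')^{7} where 7 = 2^{-1} mod 13.
Set x_W=81625478609163*u, y_W=81625478609163*v; then E': y_W^2=x_W^3+219196928514193*x_W.
Run Miller on y^2=x^3+219196928514193*x over F_{279792600238537}: ladder 1101 (4 bits); e = f_P(D_Q)/f_Q(D_P).
f_P(D_Q)/f_Q(D_P) = 35190445576132 + 8812003880150*t + 147245349466627*t^2.
e_{13}(P,Q) = (35190445576132 + 8812003880150*t + 147245349466627*t^2)^{7} = 116316257535289 + 104468003722261*t + 222663520227968*t^2.

116316257535289 + 104468003722261*t + 222663520227968*t^2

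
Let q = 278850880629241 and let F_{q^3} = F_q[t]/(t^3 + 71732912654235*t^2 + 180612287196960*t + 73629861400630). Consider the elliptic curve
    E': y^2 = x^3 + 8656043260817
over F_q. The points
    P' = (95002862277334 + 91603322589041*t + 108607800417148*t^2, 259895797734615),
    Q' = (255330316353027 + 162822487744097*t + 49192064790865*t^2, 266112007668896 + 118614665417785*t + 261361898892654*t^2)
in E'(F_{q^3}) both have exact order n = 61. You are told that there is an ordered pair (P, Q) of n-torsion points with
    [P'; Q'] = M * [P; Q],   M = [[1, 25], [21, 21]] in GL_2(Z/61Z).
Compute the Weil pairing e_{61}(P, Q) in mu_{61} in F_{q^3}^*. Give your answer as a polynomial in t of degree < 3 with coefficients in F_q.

209845606296705 + 239239354534185*t + 96217940213238*t^2

e_{61} is bilinear + alternating on E[61], so e_{61}(1*P + 25*Q, 21*P + 21*Q) = e_{61}(P,Q)^(1*21-25*21).
Hence e(P,Q) = e(P',Q')^{19} where 19 = 45^{-1} mod 61.
Miller loop for e_{61} over F_{278850880629241^3}: bits of 61 = 111101; 5 double steps + 4 add steps, l/v at each.
Result: e(P',Q') = 592658712240 + 132249360393012*t + 23731674354634*t^2.
e_{61}(P,Q) = (592658712240 + 132249360393012*t + 23731674354634*t^2)^{19} = 209845606296705 + 239239354534185*t + 96217940213238*t^2.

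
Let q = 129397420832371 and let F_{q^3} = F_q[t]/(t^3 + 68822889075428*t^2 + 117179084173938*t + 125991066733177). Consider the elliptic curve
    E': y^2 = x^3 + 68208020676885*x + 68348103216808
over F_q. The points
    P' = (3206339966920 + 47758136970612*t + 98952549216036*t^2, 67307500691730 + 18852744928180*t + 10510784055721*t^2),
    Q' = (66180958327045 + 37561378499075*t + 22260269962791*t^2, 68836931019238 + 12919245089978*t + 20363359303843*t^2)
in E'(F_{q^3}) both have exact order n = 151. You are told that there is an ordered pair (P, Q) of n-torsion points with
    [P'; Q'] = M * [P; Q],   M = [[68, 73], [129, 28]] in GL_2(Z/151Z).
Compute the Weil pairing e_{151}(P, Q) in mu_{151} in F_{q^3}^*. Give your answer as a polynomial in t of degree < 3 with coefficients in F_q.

The 151-Weil pairing on E[151] over F_{129397420832371} is alternating-bilinear: e_{151}(P',Q') = e_{151}(P,Q)^det(M).
So e_{151}(P,Q) = e_{151}(P',Q')^{49}, since 37*49 = 1 mod 151.
n = 151 = (10010111)_2 (8 bits, wt 5); accumulate f_{151,P'}(Q'+S)/f_{151,P'}(S) along the 7-step ladder.
e_{151}(P',Q') = 111930658590896 + 47538074021027*t + 25772101752158*t^2.
(111930658590896 + 47538074021027*t + 25772101752158*t^2)^{49} mod (129397420832371,f) = 27594523868114 + 8983326713776*t + 9672581095775*t^2.

27594523868114 + 8983326713776*t + 9672581095775*t^2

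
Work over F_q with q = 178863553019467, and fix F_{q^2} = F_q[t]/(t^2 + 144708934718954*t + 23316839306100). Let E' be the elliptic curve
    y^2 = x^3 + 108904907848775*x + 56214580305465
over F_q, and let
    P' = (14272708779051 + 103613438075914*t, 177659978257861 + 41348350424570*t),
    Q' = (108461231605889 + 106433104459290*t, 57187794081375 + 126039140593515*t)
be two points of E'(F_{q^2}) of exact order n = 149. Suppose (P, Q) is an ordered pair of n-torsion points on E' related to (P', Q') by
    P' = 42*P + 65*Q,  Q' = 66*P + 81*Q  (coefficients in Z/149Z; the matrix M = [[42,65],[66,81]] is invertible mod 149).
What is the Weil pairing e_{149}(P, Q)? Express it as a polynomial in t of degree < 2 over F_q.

The 149-Weil pairing on E[149] over F_{178863553019467} is alternating-bilinear: e_{149}(P',Q') = e_{149}(P,Q)^det(M).
42*81 - 65*66 = -888; reduced mod 149: det = 6, inverse 25.
Build f_{149,P'} and f_{149,Q'} via the 8-bit ladder of 149=10010101_2; evaluate at shifted divisors; quotient in F_{178863553019467^2}.
Result: e(P',Q') = 163132715548338 + 48340283015135*t.
Raise to 25: e(P,Q) = 177010008253489 + 17592184381209*t in mu_{149}.

177010008253489 + 17592184381209*t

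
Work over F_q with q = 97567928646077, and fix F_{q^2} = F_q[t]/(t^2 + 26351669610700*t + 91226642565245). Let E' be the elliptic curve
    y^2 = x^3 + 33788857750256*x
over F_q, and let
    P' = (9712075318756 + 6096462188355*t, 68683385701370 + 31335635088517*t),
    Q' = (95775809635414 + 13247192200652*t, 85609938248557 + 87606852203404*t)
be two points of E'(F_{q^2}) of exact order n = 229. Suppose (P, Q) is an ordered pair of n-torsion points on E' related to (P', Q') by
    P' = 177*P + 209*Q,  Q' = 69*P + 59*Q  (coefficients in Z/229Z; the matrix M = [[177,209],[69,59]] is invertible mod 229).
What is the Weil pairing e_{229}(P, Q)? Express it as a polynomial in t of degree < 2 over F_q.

64804231013066 + 45142302579354*t

e_{229} is bilinear + alternating on E[229], so e_{229}(177*P + 209*Q, 69*P + 59*Q) = e_{229}(P,Q)^(177*59-209*69).
Inverting 144 mod 229: 132. Thus e_{229}(P,Q) = e(P',Q')^{132}.
Build f_{229,P'} and f_{229,Q'} via the 8-bit ladder of 229=11100101_2; evaluate at shifted divisors; quotient in F_{97567928646077^2}.
e_{229}(P',Q') = 10584538307182 + 63103274558649*t.
Finally e_{229}(P,Q) = 64804231013066 + 45142302579354*t.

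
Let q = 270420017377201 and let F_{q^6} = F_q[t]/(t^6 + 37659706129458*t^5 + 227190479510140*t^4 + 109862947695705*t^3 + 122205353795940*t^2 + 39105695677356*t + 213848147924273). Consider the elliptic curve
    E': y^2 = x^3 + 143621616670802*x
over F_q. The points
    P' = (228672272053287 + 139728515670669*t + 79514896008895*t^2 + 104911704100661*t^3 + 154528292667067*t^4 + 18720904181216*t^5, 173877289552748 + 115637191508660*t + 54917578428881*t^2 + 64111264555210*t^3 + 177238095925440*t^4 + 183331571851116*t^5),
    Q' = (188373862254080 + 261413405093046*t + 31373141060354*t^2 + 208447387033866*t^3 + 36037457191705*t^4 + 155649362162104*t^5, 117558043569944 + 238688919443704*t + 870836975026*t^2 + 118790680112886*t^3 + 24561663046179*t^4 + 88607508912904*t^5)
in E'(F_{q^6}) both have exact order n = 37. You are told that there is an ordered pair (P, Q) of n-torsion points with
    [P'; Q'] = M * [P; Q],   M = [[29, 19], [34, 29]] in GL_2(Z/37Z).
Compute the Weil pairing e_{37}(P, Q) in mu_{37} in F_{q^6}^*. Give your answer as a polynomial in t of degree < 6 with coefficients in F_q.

Since e_{37}(P,P)=e_{37}(Q,Q)=1 and e_{37}(Q,P)=e_{37}(P,Q)^{-1}, expanding e_{37}(29*P + 19*Q,34*P + 29*Q) leaves e(P,Q)^det(M).
det M = 29*29 - 19*34 = 195 = 10 (mod 37); 10^{-1} = 26 (mod 37).
Double-and-add over 100101: 6-1 doublings, 3-1 additions; each step l_{T,T}/v_{2T} or l_{T,P'}/v at Q'+S for random S.
So e_{37}(P',Q') = 21350759861030 + 97494651542763*t + 138452364753207*t^2 + 173525333311255*t^3 + 162320158722983*t^4 + 261828885530229*t^5.
Raise to 26: e(P,Q) = 224913758751313 + 243520449140321*t + 12680592176988*t^2 + 40070529426626*t^3 + 143939661834957*t^4 + 114520896618004*t^5 in mu_{37}.

224913758751313 + 243520449140321*t + 12680592176988*t^2 + 40070529426626*t^3 + 143939661834957*t^4 + 114520896618004*t^5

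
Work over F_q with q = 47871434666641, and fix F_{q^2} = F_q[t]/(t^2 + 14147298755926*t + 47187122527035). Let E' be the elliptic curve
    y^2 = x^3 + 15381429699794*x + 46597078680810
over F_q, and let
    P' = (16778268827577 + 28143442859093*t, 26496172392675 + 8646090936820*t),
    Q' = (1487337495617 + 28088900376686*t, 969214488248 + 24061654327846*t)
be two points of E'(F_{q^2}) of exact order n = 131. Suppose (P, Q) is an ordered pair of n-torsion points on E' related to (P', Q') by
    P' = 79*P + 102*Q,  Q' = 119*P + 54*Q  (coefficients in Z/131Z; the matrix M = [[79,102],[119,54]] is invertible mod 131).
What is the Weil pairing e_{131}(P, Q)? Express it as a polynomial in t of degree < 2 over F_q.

21288311265169 + 44150616844305*t

e_{131}(aP+bQ,cP+dQ) = e_{131}(P,Q)^(ad-bc); with (a,b,c,d)=(79,102,119,54) this gives the det-131 law.
det(M) mod 131 = 119; its inverse in (Z/131)^* is 120 (check: 119*120 mod 131 = 1).
Miller loop for e_{131} over F_{47871434666641^2}: bits of 131 = 10000011; 7 double steps + 2 add steps, l/v at each.
The quotient is 15162511268998 + 40544977435968*t.
(15162511268998 + 40544977435968*t)^{120} mod (47871434666641,f) = 21288311265169 + 44150616844305*t.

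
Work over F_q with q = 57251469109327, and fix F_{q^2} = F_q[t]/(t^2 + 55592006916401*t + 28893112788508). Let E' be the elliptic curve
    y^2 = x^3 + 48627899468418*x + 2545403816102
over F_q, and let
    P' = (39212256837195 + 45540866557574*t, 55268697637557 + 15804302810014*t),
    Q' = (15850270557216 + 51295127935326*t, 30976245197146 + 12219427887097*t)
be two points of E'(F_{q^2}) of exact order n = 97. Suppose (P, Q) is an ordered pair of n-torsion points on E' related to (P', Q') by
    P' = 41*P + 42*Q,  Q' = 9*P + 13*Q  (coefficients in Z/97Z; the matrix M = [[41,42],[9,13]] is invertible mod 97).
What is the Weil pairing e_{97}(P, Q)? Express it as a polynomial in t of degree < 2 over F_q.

7653994207549 + 56726693563872*t

Alternating bilinearity on E[97] (values in mu_{97} in F_{57251469109327^2}) gives e(P',Q') = e(P,Q)^det(M).
Hence e(P,Q) = e(P',Q')^{92} where 92 = 58^{-1} mod 97.
Double-and-add over 1100001: 7-1 doublings, 3-1 additions; each step l_{T,T}/v_{2T} or l_{T,P'}/v at Q'+S for random S.
Miller gives e_{97}(P',Q') = 12220049514020 + 43191241361356*t in F_{57251469109327^2}.
Raise to 92: e(P,Q) = 7653994207549 + 56726693563872*t in mu_{97}.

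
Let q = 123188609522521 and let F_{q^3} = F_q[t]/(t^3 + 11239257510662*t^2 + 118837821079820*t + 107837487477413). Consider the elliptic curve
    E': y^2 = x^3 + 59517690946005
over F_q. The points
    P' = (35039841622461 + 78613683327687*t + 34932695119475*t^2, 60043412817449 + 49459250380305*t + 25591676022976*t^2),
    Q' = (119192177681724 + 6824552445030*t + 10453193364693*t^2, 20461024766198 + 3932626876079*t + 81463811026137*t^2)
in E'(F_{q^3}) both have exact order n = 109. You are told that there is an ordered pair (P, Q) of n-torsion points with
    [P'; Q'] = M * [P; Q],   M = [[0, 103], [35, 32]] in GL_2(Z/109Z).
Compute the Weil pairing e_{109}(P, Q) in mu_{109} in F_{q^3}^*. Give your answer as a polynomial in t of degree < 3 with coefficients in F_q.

The 109-Weil pairing on E[109] over F_{123188609522521} is alternating-bilinear: e_{109}(P',Q') = e_{109}(P,Q)^det(M).
det M = 0*32 - 103*35 = -3605 = 101 (mod 109); 101^{-1} = 68 (mod 109).
7-bit Miller (1101101) on E'/F_{123188609522521} with a'=0, b'=59517690946005: accumulate tangent/chord ratios at Q'+S and P'+S'.
e_{109}(P',Q') = 12013781875081 + 10265982039125*t + 6231369349240*t^2.
Finally e_{109}(P,Q) = 39968674580853 + 122497076017956*t + 117726781188978*t^2.

39968674580853 + 122497076017956*t + 117726781188978*t^2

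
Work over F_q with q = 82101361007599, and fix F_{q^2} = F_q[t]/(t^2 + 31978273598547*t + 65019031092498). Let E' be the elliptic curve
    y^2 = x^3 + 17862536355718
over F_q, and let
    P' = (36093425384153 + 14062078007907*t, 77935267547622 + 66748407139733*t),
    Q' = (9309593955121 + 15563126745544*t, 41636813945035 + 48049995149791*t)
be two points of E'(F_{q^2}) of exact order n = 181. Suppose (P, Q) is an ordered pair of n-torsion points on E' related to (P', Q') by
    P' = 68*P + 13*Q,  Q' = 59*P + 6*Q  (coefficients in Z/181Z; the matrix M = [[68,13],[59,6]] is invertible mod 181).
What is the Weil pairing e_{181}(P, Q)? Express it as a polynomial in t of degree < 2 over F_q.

Since e_{181}(P,P)=e_{181}(Q,Q)=1 and e_{181}(Q,P)=e_{181}(P,Q)^{-1}, expanding e_{181}(68*P + 13*Q,59*P + 6*Q) leaves e(P,Q)^det(M).
So e_{181}(P,Q) = e_{181}(P',Q')^{121}, since 3*121 = 1 mod 181.
Miller loop for e_{181} over F_{82101361007599^2}: bits of 181 = 10110101; 7 double steps + 4 add steps, l/v at each.
f_P(D_Q)/f_Q(D_P) = 41881959514417 + 64410832829807*t.
Thus e_{181}(P,Q) = 2956639729396 + 3733527358598*t.

2956639729396 + 3733527358598*t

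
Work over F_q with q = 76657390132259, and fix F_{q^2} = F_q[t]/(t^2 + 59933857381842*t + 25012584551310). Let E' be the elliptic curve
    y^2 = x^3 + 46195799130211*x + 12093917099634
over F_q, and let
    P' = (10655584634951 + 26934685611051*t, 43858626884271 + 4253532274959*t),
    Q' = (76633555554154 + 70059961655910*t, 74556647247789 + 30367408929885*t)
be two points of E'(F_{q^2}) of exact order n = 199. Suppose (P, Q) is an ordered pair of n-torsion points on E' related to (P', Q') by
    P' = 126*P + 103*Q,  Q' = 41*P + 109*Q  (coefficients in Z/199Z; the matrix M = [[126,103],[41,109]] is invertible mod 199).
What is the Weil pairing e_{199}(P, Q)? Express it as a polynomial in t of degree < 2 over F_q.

40924752846730 + 51022087592153*t

e_{199} is bilinear + alternating on E[199], so e_{199}(126*P + 103*Q, 41*P + 109*Q) = e_{199}(P,Q)^(126*109-103*41).
126*109 - 103*41 = 9511; reduced mod 199: det = 158, inverse 165.
Miller loop for e_{199} over F_{76657390132259^2}: bits of 199 = 11000111; 7 double steps + 4 add steps, l/v at each.
e_{199}(P',Q') = 16945418027742 + 63029693978629*t.
Hence e(P,Q) = 40924752846730 + 51022087592153*t in F_{76657390132259^2}^*.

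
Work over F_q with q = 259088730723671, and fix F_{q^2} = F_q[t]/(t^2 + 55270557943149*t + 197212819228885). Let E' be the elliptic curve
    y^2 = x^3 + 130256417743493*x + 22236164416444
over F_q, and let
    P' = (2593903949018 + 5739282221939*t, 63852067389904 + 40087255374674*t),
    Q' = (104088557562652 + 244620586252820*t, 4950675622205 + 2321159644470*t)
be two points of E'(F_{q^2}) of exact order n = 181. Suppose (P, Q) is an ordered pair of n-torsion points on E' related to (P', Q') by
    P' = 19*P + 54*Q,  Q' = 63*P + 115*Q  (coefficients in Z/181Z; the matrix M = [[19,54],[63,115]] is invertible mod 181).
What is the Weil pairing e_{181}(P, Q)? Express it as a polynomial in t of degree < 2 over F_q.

Under M = [[19,54],[63,115]] in GL_2(Z/181), e_{181}(P',Q') = e_{181}(P,Q)^(19*115-54*63 mod 181).
det(M) mod 181 = 50; its inverse in (Z/181)^* is 105 (check: 50*105 mod 181 = 1).
Build f_{181,P'} and f_{181,Q'} via the 8-bit ladder of 181=10110101_2; evaluate at shifted divisors; quotient in F_{259088730723671^2}.
e_{181}(P',Q') = 253754229917530 + 172286469467780*t.
Hence e(P,Q) = 8874597182254 + 138905807052436*t in F_{259088730723671^2}^*.

8874597182254 + 138905807052436*t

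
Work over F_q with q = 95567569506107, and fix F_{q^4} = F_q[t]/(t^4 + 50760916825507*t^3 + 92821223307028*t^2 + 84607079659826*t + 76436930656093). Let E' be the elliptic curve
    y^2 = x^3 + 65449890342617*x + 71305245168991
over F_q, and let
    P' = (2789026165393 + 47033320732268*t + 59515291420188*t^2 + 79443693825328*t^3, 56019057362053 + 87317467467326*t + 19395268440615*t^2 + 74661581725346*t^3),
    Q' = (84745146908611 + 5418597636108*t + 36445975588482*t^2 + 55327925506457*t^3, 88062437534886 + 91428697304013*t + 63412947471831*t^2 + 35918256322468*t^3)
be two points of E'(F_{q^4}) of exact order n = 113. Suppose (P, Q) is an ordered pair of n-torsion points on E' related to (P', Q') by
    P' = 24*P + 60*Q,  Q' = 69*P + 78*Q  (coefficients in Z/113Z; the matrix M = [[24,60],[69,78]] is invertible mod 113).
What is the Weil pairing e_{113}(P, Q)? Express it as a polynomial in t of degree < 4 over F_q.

904157548848 + 65543483706141*t + 49609702033563*t^2 + 76704111809241*t^3

e_{113}(aP+bQ,cP+dQ) = e_{113}(P,Q)^(ad-bc); with (a,b,c,d)=(24,60,69,78) this gives the det-113 law.
So e_{113}(P,Q) = e_{113}(P',Q')^{14}, since 105*14 = 1 mod 113.
Double-and-add over 1110001: 7-1 doublings, 4-1 additions; each step l_{T,T}/v_{2T} or l_{T,P'}/v at Q'+S for random S.
The quotient is 13585453217821 + 3061215755973*t + 21136387905492*t^2 + 51821596806447*t^3.
e_{113}(P,Q) = (13585453217821 + 3061215755973*t + 21136387905492*t^2 + 51821596806447*t^3)^{14} = 904157548848 + 65543483706141*t + 49609702033563*t^2 + 76704111809241*t^3.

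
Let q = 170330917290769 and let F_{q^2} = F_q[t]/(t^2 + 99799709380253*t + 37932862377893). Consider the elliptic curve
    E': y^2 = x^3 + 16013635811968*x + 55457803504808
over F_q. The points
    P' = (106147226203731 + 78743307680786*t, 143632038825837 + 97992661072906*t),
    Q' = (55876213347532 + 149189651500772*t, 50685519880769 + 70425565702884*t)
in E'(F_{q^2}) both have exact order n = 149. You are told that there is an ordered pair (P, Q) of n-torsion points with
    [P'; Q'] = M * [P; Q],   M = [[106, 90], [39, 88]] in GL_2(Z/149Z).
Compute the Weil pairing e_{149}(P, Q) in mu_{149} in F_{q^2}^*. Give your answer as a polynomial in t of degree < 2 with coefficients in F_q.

Under M = [[106,90],[39,88]] in GL_2(Z/149), e_{149}(P',Q') = e_{149}(P,Q)^(106*88-90*39 mod 149).
Inverting 7 mod 149: 64. Thus e_{149}(P,Q) = e(P',Q')^{64}.
n = 149 = (10010101)_2 (8 bits, wt 4); accumulate f_{149,P'}(Q'+S)/f_{149,P'}(S) along the 7-step ladder.
The quotient is 16270933049338 + 161456165128005*t.
Finally e_{149}(P,Q) = 107040498183240 + 116753877337211*t.

107040498183240 + 116753877337211*t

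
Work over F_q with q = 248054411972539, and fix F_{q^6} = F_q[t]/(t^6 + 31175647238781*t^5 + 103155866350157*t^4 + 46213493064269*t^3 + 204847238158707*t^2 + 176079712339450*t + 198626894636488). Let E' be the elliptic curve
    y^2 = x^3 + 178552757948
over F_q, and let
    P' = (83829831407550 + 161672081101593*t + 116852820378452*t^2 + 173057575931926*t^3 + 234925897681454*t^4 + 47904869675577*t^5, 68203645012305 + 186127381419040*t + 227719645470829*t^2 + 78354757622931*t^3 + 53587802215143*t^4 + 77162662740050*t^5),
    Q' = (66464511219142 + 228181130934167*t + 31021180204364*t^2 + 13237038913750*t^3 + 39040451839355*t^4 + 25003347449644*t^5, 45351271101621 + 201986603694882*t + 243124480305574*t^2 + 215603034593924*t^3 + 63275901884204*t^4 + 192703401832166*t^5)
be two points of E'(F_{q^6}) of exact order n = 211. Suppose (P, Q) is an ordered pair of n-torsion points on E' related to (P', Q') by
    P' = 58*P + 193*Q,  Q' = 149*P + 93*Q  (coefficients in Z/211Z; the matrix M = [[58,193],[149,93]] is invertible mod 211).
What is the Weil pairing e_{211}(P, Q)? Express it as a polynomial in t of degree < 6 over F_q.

77656713141733 + 245659322941416*t + 52118150708128*t^2 + 185542465711489*t^3 + 19009757411152*t^4 + 183666524321685*t^5

Under M = [[58,193],[149,93]] in GL_2(Z/211), e_{211}(P',Q') = e_{211}(P,Q)^(58*93-193*149 mod 211).
Inverting 58 mod 211: 171. Thus e_{211}(P,Q) = e(P',Q')^{171}.
8-bit Miller (11010011) on E'/F_{248054411972539} with a'=0, b'=178552757948: accumulate tangent/chord ratios at Q'+S and P'+S'.
Miller gives e_{211}(P',Q') = 63405814508347 + 36488557798445*t + 117479637945240*t^2 + 233670105772877*t^3 + 80004440181329*t^4 + 229940854638553*t^5 in F_{248054411972539^6}.
Hence e(P,Q) = 77656713141733 + 245659322941416*t + 52118150708128*t^2 + 185542465711489*t^3 + 19009757411152*t^4 + 183666524321685*t^5 in F_{248054411972539^6}^*.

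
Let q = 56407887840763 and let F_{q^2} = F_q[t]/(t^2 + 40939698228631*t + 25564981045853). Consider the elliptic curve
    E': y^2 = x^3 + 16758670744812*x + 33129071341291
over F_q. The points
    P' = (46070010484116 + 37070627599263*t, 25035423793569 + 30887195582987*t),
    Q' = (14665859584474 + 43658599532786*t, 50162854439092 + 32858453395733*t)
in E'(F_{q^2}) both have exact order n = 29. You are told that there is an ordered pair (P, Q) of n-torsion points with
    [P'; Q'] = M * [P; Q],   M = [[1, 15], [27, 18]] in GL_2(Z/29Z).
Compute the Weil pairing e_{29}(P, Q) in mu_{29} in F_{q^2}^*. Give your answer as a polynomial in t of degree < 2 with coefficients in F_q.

44666004263618 + 25543264338526*t

Alternating bilinearity on E[29] (values in mu_{29} in F_{56407887840763^2}) gives e(P',Q') = e(P,Q)^det(M).
det(M) mod 29 = 19; its inverse in (Z/29)^* is 26 (check: 19*26 mod 29 = 1).
Miller loop for e_{29} over F_{56407887840763^2}: bits of 29 = 11101; 4 double steps + 3 add steps, l/v at each.
So e_{29}(P',Q') = 8789823594115 + 27450561220993*t.
(8789823594115 + 27450561220993*t)^{26} mod (56407887840763,f) = 44666004263618 + 25543264338526*t.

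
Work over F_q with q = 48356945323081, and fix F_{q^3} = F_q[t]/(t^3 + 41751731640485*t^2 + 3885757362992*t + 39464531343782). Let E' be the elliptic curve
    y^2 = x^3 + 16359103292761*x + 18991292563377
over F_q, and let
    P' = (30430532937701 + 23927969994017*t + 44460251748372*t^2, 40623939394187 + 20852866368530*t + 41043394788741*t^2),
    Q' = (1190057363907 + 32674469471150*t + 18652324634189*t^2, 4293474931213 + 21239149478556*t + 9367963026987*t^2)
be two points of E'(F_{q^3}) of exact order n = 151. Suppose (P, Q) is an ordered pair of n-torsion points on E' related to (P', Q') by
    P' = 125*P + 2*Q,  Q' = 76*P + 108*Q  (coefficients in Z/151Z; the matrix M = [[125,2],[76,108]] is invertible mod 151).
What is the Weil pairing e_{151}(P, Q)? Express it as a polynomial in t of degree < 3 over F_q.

e_{151} is bilinear + alternating on E[151], so e_{151}(125*P + 2*Q, 76*P + 108*Q) = e_{151}(P,Q)^(125*108-2*76).
det(M) mod 151 = 60; its inverse in (Z/151)^* is 73 (check: 60*73 mod 151 = 1).
Run Miller on y^2=x^3+16359103292761*x+18991292563377 over F_{48356945323081}: ladder 10010111 (8 bits); e = f_P(D_Q)/f_Q(D_P).
The quotient is 30809567094036 + 30171147698786*t + 34582999128880*t^2.
Finally e_{151}(P,Q) = 13004449688130 + 19378173953707*t + 9365542035638*t^2.

13004449688130 + 19378173953707*t + 9365542035638*t^2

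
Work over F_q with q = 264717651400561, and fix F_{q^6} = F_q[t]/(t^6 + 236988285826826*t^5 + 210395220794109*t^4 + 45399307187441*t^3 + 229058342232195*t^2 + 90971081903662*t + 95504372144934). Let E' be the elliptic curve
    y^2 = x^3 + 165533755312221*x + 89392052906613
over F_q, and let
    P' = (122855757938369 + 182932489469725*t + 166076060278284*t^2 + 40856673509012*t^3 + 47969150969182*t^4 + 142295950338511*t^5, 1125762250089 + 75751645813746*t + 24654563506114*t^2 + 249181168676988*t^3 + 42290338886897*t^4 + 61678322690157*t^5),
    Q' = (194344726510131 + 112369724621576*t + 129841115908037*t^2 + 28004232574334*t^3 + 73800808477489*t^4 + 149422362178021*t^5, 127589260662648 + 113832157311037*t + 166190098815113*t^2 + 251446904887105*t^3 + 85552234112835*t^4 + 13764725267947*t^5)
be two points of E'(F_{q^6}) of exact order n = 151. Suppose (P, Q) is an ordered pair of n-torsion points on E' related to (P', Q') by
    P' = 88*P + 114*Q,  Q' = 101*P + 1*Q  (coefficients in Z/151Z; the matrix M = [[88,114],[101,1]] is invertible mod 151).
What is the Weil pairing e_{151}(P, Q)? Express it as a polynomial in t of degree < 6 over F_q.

260657425525154 + 109191584435422*t + 51445190111990*t^2 + 103570993476680*t^3 + 43961949554810*t^4 + 160044555628053*t^5

The 151-Weil pairing on E[151] over F_{264717651400561} is alternating-bilinear: e_{151}(P',Q') = e_{151}(P,Q)^det(M).
det(M) mod 151 = 50; its inverse in (Z/151)^* is 148 (check: 50*148 mod 151 = 1).
Run Miller on y^2=x^3+165533755312221*x+89392052906613 over F_{264717651400561}: ladder 10010111 (8 bits); e = f_P(D_Q)/f_Q(D_P).
So e_{151}(P',Q') = 32039819468604 + 100577582586630*t + 165676722599265*t^2 + 144679825833883*t^3 + 257240464217548*t^4 + 214471906129798*t^5.
Finally e_{151}(P,Q) = 260657425525154 + 109191584435422*t + 51445190111990*t^2 + 103570993476680*t^3 + 43961949554810*t^4 + 160044555628053*t^5.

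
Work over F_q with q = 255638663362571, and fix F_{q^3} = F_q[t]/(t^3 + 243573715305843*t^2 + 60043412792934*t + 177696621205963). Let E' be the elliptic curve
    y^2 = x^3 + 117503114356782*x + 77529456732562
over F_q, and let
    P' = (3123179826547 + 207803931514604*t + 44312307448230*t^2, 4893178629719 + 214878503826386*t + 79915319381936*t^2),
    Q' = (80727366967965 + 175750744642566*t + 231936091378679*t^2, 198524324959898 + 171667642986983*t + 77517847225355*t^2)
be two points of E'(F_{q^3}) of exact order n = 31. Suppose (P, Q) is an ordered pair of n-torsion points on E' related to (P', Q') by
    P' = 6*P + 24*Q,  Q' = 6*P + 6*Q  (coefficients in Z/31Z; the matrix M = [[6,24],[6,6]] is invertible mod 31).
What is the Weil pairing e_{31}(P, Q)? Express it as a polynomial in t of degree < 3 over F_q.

198043083854776 + 50624175396822*t + 133261437226665*t^2

e_{31}(aP+bQ,cP+dQ) = e_{31}(P,Q)^(ad-bc); with (a,b,c,d)=(6,24,6,6) this gives the det-31 law.
Hence e(P,Q) = e(P',Q')^{2} where 2 = 16^{-1} mod 31.
Double-and-add over 11111: 5-1 doublings, 5-1 additions; each step l_{T,T}/v_{2T} or l_{T,P'}/v at Q'+S for random S.
Result: e(P',Q') = 91539593897688 + 222232929254054*t + 20049010934994*t^2.
Thus e_{31}(P,Q) = 198043083854776 + 50624175396822*t + 133261437226665*t^2.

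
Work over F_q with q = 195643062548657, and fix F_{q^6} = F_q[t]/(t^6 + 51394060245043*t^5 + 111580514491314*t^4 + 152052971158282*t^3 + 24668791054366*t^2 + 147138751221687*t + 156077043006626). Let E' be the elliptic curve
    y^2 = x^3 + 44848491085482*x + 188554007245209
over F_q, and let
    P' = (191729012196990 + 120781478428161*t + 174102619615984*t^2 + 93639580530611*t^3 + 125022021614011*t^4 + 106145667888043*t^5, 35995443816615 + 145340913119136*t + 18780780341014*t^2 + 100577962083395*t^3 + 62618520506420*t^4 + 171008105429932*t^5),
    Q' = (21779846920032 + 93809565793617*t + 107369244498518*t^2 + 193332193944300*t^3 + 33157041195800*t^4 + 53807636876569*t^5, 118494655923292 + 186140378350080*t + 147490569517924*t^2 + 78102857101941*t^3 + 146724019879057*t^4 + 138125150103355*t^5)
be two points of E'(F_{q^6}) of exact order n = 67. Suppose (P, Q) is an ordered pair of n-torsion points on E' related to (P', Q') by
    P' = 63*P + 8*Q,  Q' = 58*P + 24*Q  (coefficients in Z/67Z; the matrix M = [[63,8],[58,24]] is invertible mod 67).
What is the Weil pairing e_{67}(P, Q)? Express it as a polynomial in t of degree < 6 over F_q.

Alternating bilinearity on E[67] (values in mu_{67} in F_{195643062548657^6}) gives e(P',Q') = e(P,Q)^det(M).
Hence e(P,Q) = e(P',Q')^{53} where 53 = 43^{-1} mod 67.
Miller loop for e_{67} over F_{195643062548657^6}: bits of 67 = 1000011; 6 double steps + 2 add steps, l/v at each.
e_{67}(P',Q') = 133279789612003 + 105410389593692*t + 88893102372300*t^2 + 72762429735973*t^3 + 36080216818757*t^4 + 7179973360112*t^5.
Hence e(P,Q) = 76694641424516 + 4307063233757*t + 84244702586054*t^2 + 146236309259496*t^3 + 184368175853299*t^4 + 43180517769362*t^5 in F_{195643062548657^6}^*.

76694641424516 + 4307063233757*t + 84244702586054*t^2 + 146236309259496*t^3 + 184368175853299*t^4 + 43180517769362*t^5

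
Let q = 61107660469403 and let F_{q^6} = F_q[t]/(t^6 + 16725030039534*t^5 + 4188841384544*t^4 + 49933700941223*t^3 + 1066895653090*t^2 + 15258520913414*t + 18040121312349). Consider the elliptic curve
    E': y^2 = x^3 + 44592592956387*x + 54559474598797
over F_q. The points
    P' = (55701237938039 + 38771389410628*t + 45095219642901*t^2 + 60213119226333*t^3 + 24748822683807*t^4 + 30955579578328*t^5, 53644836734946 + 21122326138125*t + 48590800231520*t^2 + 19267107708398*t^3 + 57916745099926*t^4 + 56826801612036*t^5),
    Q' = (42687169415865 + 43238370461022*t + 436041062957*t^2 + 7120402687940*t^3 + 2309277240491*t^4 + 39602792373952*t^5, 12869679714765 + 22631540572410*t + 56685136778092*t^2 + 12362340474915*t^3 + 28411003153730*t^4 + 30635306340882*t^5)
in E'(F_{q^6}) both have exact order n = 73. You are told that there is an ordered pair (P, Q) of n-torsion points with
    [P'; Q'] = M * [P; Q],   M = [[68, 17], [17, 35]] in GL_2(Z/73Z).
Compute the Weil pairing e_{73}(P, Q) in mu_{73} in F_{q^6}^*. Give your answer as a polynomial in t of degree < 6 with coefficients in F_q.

Under M = [[68,17],[17,35]] in GL_2(Z/73), e_{73}(P',Q') = e_{73}(P,Q)^(68*35-17*17 mod 73).
So e_{73}(P,Q) = e_{73}(P',Q')^{14}, since 47*14 = 1 mod 73.
n = 73 = (1001001)_2 (7 bits, wt 3); accumulate f_{73,P'}(Q'+S)/f_{73,P'}(S) along the 6-step ladder.
So e_{73}(P',Q') = 54312626008993 + 19358671593845*t + 22884661502304*t^2 + 22471650311463*t^3 + 45054689372986*t^4 + 10001133619009*t^5.
Hence e(P,Q) = 24074752482297 + 34258008003919*t + 40018154400302*t^2 + 59126502361043*t^3 + 54702727495707*t^4 + 29436135653021*t^5 in F_{61107660469403^6}^*.

24074752482297 + 34258008003919*t + 40018154400302*t^2 + 59126502361043*t^3 + 54702727495707*t^4 + 29436135653021*t^5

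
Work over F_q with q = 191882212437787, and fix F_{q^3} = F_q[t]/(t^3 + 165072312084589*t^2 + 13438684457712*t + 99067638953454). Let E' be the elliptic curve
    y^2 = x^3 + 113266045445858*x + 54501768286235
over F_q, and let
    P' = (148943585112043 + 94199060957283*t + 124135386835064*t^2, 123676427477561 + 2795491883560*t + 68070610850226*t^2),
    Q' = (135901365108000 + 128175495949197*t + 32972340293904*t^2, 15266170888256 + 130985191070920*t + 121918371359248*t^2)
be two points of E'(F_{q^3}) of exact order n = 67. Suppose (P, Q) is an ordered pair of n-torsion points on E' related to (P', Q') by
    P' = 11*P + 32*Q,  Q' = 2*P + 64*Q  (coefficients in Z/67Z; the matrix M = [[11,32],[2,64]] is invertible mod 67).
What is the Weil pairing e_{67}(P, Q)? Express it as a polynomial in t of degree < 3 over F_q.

The 67-Weil pairing on E[67] over F_{191882212437787} is alternating-bilinear: e_{67}(P',Q') = e_{67}(P,Q)^det(M).
11*64 - 32*2 = 640; reduced mod 67: det = 37, inverse 29.
n = 67 = (1000011)_2 (7 bits, wt 3); accumulate f_{67,P'}(Q'+S)/f_{67,P'}(S) along the 6-step ladder.
The quotient is 128237526535401 + 170187303628704*t + 4485222068006*t^2.
Hence e(P,Q) = 60055483705729 + 36024093402797*t + 49821468057599*t^2 in F_{191882212437787^3}^*.

60055483705729 + 36024093402797*t + 49821468057599*t^2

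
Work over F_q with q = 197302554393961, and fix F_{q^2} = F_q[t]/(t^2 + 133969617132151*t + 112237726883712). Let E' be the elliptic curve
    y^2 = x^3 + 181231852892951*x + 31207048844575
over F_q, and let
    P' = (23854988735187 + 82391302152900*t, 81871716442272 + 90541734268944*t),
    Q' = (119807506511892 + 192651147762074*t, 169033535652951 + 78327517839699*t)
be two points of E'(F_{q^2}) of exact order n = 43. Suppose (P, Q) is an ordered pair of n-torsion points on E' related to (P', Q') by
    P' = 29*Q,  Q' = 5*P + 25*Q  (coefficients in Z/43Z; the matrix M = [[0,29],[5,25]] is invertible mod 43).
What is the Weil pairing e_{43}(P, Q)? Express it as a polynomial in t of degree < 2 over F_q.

Since e_{43}(P,P)=e_{43}(Q,Q)=1 and e_{43}(Q,P)=e_{43}(P,Q)^{-1}, expanding e_{43}(29*Q,5*P + 25*Q) leaves e(P,Q)^det(M).
0*25 - 29*5 = -145; reduced mod 43: det = 27, inverse 8.
n = 43 = (101011)_2 (6 bits, wt 4); accumulate f_{43,P'}(Q'+S)/f_{43,P'}(S) along the 5-step ladder.
Result: e(P',Q') = 114084231224139 + 99462790362834*t.
Finally e_{43}(P,Q) = 121565777053886 + 80304642439300*t.

121565777053886 + 80304642439300*t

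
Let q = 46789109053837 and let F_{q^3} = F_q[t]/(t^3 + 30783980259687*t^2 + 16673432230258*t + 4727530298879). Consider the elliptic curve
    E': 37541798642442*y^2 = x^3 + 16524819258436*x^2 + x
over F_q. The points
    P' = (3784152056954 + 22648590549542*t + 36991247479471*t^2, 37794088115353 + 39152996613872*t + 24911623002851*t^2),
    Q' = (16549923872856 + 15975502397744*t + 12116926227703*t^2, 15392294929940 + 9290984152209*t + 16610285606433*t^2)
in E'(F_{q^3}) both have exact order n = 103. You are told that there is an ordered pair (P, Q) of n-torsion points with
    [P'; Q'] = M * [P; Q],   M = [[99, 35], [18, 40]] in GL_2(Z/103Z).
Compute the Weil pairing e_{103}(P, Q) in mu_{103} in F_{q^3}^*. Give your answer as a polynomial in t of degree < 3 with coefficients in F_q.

41427600603336 + 23132007067658*t + 21672416139751*t^2

The 103-Weil pairing on E[103] over F_{46789109053837} is alternating-bilinear: e_{103}(P',Q') = e_{103}(P,Q)^det(M).
Hence e(P,Q) = e(P',Q')^{100} where 100 = 34^{-1} mod 103.
Undo Montgomery via alpha=6338180259258, beta=755250503040: (a',b')=(0,42866336283249) over F_{46789109053837}.
Double-and-add over 1100111: 7-1 doublings, 5-1 additions; each step l_{T,T}/v_{2T} or l_{T,P'}/v at Q'+S for random S.
The quotient is 33833006544029 + 28138848533905*t + 12271898938113*t^2.
Raise to 100: e(P,Q) = 41427600603336 + 23132007067658*t + 21672416139751*t^2 in mu_{103}.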